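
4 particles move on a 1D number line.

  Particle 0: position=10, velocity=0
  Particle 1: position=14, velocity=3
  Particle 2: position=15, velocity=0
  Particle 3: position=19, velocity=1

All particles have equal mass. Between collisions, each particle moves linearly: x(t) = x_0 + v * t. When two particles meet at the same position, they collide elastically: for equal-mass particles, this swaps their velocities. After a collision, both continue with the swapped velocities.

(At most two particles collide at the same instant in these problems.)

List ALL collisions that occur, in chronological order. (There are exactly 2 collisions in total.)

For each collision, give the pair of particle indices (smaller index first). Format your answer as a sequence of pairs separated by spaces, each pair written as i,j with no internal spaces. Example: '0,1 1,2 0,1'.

Answer: 1,2 2,3

Derivation:
Collision at t=1/3: particles 1 and 2 swap velocities; positions: p0=10 p1=15 p2=15 p3=58/3; velocities now: v0=0 v1=0 v2=3 v3=1
Collision at t=5/2: particles 2 and 3 swap velocities; positions: p0=10 p1=15 p2=43/2 p3=43/2; velocities now: v0=0 v1=0 v2=1 v3=3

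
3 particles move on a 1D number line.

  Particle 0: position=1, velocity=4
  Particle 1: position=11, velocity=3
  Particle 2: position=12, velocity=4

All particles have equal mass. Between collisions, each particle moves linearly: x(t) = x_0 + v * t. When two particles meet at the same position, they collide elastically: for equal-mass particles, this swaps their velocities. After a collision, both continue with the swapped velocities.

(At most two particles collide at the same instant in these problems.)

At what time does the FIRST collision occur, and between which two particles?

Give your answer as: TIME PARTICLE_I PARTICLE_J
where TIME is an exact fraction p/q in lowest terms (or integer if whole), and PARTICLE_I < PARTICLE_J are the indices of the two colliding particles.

Answer: 10 0 1

Derivation:
Pair (0,1): pos 1,11 vel 4,3 -> gap=10, closing at 1/unit, collide at t=10
Pair (1,2): pos 11,12 vel 3,4 -> not approaching (rel speed -1 <= 0)
Earliest collision: t=10 between 0 and 1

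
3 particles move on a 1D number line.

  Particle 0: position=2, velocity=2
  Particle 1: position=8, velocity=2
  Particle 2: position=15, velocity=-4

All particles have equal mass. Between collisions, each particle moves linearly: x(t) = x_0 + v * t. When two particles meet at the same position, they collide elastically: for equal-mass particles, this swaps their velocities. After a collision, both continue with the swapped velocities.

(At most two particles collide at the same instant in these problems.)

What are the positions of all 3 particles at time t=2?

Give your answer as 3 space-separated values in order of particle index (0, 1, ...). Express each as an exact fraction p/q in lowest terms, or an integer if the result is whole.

Answer: 6 7 12

Derivation:
Collision at t=7/6: particles 1 and 2 swap velocities; positions: p0=13/3 p1=31/3 p2=31/3; velocities now: v0=2 v1=-4 v2=2
Advance to t=2 (no further collisions before then); velocities: v0=2 v1=-4 v2=2; positions = 6 7 12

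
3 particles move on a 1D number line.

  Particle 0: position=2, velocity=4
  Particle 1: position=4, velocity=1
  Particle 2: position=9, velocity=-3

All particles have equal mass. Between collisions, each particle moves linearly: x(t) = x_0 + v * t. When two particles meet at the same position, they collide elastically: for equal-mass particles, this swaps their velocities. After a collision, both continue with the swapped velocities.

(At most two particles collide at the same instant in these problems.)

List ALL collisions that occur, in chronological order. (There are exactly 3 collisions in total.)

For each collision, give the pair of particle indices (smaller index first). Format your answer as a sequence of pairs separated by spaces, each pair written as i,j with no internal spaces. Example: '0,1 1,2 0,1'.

Answer: 0,1 1,2 0,1

Derivation:
Collision at t=2/3: particles 0 and 1 swap velocities; positions: p0=14/3 p1=14/3 p2=7; velocities now: v0=1 v1=4 v2=-3
Collision at t=1: particles 1 and 2 swap velocities; positions: p0=5 p1=6 p2=6; velocities now: v0=1 v1=-3 v2=4
Collision at t=5/4: particles 0 and 1 swap velocities; positions: p0=21/4 p1=21/4 p2=7; velocities now: v0=-3 v1=1 v2=4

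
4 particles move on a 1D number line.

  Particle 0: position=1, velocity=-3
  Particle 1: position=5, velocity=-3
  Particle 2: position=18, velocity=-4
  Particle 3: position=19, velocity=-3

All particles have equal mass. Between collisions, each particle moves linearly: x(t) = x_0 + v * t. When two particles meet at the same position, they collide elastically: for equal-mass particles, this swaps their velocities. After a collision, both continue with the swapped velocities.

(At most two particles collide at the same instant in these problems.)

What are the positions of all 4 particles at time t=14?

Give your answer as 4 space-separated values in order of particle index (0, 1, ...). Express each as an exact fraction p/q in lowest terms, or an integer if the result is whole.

Collision at t=13: particles 1 and 2 swap velocities; positions: p0=-38 p1=-34 p2=-34 p3=-20; velocities now: v0=-3 v1=-4 v2=-3 v3=-3
Advance to t=14 (no further collisions before then); velocities: v0=-3 v1=-4 v2=-3 v3=-3; positions = -41 -38 -37 -23

Answer: -41 -38 -37 -23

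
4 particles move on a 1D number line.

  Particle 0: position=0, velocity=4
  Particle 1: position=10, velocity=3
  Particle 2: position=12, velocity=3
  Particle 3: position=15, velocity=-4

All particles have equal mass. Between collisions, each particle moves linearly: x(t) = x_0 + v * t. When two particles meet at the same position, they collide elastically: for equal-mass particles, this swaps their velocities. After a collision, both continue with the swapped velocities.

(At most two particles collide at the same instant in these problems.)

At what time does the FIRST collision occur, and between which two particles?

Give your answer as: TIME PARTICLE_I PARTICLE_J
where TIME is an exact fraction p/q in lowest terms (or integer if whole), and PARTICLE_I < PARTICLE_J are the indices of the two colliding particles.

Answer: 3/7 2 3

Derivation:
Pair (0,1): pos 0,10 vel 4,3 -> gap=10, closing at 1/unit, collide at t=10
Pair (1,2): pos 10,12 vel 3,3 -> not approaching (rel speed 0 <= 0)
Pair (2,3): pos 12,15 vel 3,-4 -> gap=3, closing at 7/unit, collide at t=3/7
Earliest collision: t=3/7 between 2 and 3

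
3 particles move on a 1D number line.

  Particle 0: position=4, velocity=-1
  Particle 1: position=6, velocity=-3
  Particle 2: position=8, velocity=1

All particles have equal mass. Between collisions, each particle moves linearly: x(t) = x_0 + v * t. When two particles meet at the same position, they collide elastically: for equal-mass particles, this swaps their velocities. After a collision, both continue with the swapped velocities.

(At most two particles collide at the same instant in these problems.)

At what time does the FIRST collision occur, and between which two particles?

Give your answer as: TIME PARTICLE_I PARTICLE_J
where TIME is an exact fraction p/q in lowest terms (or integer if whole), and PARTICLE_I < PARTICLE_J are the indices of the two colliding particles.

Answer: 1 0 1

Derivation:
Pair (0,1): pos 4,6 vel -1,-3 -> gap=2, closing at 2/unit, collide at t=1
Pair (1,2): pos 6,8 vel -3,1 -> not approaching (rel speed -4 <= 0)
Earliest collision: t=1 between 0 and 1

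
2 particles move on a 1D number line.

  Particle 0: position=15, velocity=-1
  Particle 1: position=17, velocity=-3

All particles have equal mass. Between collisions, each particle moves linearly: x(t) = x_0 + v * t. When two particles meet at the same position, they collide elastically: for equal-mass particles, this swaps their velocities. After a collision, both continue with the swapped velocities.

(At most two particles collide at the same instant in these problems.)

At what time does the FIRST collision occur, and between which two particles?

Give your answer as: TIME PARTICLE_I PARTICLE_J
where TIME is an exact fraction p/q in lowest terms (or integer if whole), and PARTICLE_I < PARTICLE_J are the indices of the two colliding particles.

Answer: 1 0 1

Derivation:
Pair (0,1): pos 15,17 vel -1,-3 -> gap=2, closing at 2/unit, collide at t=1
Earliest collision: t=1 between 0 and 1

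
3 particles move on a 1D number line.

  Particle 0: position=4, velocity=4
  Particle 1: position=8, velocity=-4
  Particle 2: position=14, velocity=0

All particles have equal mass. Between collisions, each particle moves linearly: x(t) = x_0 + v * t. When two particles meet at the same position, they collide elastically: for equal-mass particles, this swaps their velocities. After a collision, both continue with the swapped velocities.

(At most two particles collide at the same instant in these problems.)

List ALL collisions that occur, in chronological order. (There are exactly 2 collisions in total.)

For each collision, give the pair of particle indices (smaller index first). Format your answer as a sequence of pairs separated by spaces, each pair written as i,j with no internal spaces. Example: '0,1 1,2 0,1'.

Answer: 0,1 1,2

Derivation:
Collision at t=1/2: particles 0 and 1 swap velocities; positions: p0=6 p1=6 p2=14; velocities now: v0=-4 v1=4 v2=0
Collision at t=5/2: particles 1 and 2 swap velocities; positions: p0=-2 p1=14 p2=14; velocities now: v0=-4 v1=0 v2=4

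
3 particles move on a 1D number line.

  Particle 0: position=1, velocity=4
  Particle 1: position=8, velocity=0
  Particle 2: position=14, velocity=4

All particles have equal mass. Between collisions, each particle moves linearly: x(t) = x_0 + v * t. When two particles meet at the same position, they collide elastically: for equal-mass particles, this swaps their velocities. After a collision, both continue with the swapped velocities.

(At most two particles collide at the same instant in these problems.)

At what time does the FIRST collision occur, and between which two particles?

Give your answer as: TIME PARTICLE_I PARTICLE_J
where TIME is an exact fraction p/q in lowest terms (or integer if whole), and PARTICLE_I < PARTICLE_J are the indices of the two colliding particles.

Pair (0,1): pos 1,8 vel 4,0 -> gap=7, closing at 4/unit, collide at t=7/4
Pair (1,2): pos 8,14 vel 0,4 -> not approaching (rel speed -4 <= 0)
Earliest collision: t=7/4 between 0 and 1

Answer: 7/4 0 1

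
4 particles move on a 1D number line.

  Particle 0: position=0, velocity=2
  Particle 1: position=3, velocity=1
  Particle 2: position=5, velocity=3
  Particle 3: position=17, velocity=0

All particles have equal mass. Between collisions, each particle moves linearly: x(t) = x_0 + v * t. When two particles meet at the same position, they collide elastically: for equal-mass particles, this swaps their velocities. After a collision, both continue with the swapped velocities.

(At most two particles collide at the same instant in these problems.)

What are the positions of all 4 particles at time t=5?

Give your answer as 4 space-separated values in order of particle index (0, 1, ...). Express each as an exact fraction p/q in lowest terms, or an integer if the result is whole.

Collision at t=3: particles 0 and 1 swap velocities; positions: p0=6 p1=6 p2=14 p3=17; velocities now: v0=1 v1=2 v2=3 v3=0
Collision at t=4: particles 2 and 3 swap velocities; positions: p0=7 p1=8 p2=17 p3=17; velocities now: v0=1 v1=2 v2=0 v3=3
Advance to t=5 (no further collisions before then); velocities: v0=1 v1=2 v2=0 v3=3; positions = 8 10 17 20

Answer: 8 10 17 20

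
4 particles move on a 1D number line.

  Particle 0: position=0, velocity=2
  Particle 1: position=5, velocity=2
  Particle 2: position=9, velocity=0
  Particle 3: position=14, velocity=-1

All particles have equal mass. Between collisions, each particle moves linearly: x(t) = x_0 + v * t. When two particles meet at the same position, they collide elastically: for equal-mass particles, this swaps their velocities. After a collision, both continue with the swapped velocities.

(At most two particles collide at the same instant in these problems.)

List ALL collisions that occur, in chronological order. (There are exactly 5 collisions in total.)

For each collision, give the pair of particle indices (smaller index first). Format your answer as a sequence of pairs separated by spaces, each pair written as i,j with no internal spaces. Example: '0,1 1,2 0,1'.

Answer: 1,2 2,3 0,1 1,2 0,1

Derivation:
Collision at t=2: particles 1 and 2 swap velocities; positions: p0=4 p1=9 p2=9 p3=12; velocities now: v0=2 v1=0 v2=2 v3=-1
Collision at t=3: particles 2 and 3 swap velocities; positions: p0=6 p1=9 p2=11 p3=11; velocities now: v0=2 v1=0 v2=-1 v3=2
Collision at t=9/2: particles 0 and 1 swap velocities; positions: p0=9 p1=9 p2=19/2 p3=14; velocities now: v0=0 v1=2 v2=-1 v3=2
Collision at t=14/3: particles 1 and 2 swap velocities; positions: p0=9 p1=28/3 p2=28/3 p3=43/3; velocities now: v0=0 v1=-1 v2=2 v3=2
Collision at t=5: particles 0 and 1 swap velocities; positions: p0=9 p1=9 p2=10 p3=15; velocities now: v0=-1 v1=0 v2=2 v3=2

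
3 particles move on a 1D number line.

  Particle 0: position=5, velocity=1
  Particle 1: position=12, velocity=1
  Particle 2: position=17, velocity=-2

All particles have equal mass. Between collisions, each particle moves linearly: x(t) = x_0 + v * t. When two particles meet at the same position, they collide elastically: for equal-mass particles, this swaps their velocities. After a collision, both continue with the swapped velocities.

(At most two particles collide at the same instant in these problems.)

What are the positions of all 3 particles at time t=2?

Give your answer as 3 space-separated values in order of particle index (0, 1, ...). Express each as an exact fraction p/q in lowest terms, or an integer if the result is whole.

Answer: 7 13 14

Derivation:
Collision at t=5/3: particles 1 and 2 swap velocities; positions: p0=20/3 p1=41/3 p2=41/3; velocities now: v0=1 v1=-2 v2=1
Advance to t=2 (no further collisions before then); velocities: v0=1 v1=-2 v2=1; positions = 7 13 14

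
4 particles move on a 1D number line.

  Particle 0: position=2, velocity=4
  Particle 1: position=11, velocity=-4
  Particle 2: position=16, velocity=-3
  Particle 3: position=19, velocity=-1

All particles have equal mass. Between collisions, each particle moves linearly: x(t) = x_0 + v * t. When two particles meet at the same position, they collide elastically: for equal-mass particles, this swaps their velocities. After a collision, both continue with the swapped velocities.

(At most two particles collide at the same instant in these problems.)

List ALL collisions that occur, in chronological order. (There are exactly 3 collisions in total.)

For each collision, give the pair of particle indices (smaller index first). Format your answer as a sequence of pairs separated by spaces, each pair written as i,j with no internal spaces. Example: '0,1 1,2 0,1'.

Answer: 0,1 1,2 2,3

Derivation:
Collision at t=9/8: particles 0 and 1 swap velocities; positions: p0=13/2 p1=13/2 p2=101/8 p3=143/8; velocities now: v0=-4 v1=4 v2=-3 v3=-1
Collision at t=2: particles 1 and 2 swap velocities; positions: p0=3 p1=10 p2=10 p3=17; velocities now: v0=-4 v1=-3 v2=4 v3=-1
Collision at t=17/5: particles 2 and 3 swap velocities; positions: p0=-13/5 p1=29/5 p2=78/5 p3=78/5; velocities now: v0=-4 v1=-3 v2=-1 v3=4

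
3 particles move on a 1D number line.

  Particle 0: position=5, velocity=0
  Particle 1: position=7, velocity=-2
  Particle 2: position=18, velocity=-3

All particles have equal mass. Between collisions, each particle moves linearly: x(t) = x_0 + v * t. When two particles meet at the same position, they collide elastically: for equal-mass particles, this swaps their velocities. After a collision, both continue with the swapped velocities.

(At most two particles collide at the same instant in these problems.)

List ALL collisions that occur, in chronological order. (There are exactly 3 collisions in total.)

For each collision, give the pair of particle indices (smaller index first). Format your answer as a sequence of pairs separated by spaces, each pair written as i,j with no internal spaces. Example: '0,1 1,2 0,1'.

Answer: 0,1 1,2 0,1

Derivation:
Collision at t=1: particles 0 and 1 swap velocities; positions: p0=5 p1=5 p2=15; velocities now: v0=-2 v1=0 v2=-3
Collision at t=13/3: particles 1 and 2 swap velocities; positions: p0=-5/3 p1=5 p2=5; velocities now: v0=-2 v1=-3 v2=0
Collision at t=11: particles 0 and 1 swap velocities; positions: p0=-15 p1=-15 p2=5; velocities now: v0=-3 v1=-2 v2=0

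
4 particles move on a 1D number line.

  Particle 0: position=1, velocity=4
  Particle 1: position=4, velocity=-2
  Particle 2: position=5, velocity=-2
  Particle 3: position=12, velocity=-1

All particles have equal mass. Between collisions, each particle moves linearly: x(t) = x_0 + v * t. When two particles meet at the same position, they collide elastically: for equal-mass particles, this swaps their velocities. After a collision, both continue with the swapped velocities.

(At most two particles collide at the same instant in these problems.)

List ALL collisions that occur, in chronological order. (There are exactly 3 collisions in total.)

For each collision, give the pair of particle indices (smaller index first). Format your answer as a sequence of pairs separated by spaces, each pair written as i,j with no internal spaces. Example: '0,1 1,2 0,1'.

Answer: 0,1 1,2 2,3

Derivation:
Collision at t=1/2: particles 0 and 1 swap velocities; positions: p0=3 p1=3 p2=4 p3=23/2; velocities now: v0=-2 v1=4 v2=-2 v3=-1
Collision at t=2/3: particles 1 and 2 swap velocities; positions: p0=8/3 p1=11/3 p2=11/3 p3=34/3; velocities now: v0=-2 v1=-2 v2=4 v3=-1
Collision at t=11/5: particles 2 and 3 swap velocities; positions: p0=-2/5 p1=3/5 p2=49/5 p3=49/5; velocities now: v0=-2 v1=-2 v2=-1 v3=4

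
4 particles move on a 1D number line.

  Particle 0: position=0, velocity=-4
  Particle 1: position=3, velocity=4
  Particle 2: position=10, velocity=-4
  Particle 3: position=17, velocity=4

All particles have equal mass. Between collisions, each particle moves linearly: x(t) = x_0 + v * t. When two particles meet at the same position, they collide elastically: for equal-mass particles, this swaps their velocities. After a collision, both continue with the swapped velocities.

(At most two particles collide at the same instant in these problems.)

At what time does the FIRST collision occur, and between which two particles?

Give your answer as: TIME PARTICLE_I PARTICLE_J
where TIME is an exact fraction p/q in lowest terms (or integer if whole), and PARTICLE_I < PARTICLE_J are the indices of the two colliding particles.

Answer: 7/8 1 2

Derivation:
Pair (0,1): pos 0,3 vel -4,4 -> not approaching (rel speed -8 <= 0)
Pair (1,2): pos 3,10 vel 4,-4 -> gap=7, closing at 8/unit, collide at t=7/8
Pair (2,3): pos 10,17 vel -4,4 -> not approaching (rel speed -8 <= 0)
Earliest collision: t=7/8 between 1 and 2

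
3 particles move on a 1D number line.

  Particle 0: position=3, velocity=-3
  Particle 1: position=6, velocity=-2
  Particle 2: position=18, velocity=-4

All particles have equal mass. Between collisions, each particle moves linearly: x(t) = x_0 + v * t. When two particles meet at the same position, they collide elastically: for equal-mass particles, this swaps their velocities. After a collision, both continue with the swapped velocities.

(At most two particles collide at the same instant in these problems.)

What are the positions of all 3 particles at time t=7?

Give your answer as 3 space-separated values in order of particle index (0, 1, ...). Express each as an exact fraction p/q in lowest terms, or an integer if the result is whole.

Collision at t=6: particles 1 and 2 swap velocities; positions: p0=-15 p1=-6 p2=-6; velocities now: v0=-3 v1=-4 v2=-2
Advance to t=7 (no further collisions before then); velocities: v0=-3 v1=-4 v2=-2; positions = -18 -10 -8

Answer: -18 -10 -8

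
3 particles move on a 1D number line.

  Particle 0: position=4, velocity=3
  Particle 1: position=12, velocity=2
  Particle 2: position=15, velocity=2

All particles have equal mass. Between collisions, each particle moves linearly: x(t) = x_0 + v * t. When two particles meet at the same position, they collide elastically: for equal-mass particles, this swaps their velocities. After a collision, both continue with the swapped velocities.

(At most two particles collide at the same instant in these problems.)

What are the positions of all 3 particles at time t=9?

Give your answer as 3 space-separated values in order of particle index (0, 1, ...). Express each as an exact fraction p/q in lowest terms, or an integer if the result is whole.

Answer: 30 31 33

Derivation:
Collision at t=8: particles 0 and 1 swap velocities; positions: p0=28 p1=28 p2=31; velocities now: v0=2 v1=3 v2=2
Advance to t=9 (no further collisions before then); velocities: v0=2 v1=3 v2=2; positions = 30 31 33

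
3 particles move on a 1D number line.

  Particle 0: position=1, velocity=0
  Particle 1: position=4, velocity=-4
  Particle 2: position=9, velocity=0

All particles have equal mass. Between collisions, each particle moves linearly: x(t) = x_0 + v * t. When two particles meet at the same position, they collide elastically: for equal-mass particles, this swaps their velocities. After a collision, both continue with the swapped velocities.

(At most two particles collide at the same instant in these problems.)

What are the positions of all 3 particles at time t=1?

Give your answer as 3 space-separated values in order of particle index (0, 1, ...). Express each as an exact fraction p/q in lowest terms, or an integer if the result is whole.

Answer: 0 1 9

Derivation:
Collision at t=3/4: particles 0 and 1 swap velocities; positions: p0=1 p1=1 p2=9; velocities now: v0=-4 v1=0 v2=0
Advance to t=1 (no further collisions before then); velocities: v0=-4 v1=0 v2=0; positions = 0 1 9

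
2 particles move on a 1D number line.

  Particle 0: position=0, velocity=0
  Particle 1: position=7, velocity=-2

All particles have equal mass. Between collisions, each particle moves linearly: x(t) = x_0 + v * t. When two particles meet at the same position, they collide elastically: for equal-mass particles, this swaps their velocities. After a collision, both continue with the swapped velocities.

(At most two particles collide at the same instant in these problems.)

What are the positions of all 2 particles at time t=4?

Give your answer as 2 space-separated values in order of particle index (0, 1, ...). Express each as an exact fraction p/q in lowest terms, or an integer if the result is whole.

Collision at t=7/2: particles 0 and 1 swap velocities; positions: p0=0 p1=0; velocities now: v0=-2 v1=0
Advance to t=4 (no further collisions before then); velocities: v0=-2 v1=0; positions = -1 0

Answer: -1 0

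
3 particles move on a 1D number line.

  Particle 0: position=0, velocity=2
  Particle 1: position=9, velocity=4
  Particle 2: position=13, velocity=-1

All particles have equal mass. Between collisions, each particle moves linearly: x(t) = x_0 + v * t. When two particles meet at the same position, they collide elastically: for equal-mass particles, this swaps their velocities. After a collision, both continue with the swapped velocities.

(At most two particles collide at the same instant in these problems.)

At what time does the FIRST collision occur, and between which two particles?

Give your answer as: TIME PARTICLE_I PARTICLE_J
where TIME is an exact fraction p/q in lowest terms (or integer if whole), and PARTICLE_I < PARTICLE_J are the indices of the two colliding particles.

Answer: 4/5 1 2

Derivation:
Pair (0,1): pos 0,9 vel 2,4 -> not approaching (rel speed -2 <= 0)
Pair (1,2): pos 9,13 vel 4,-1 -> gap=4, closing at 5/unit, collide at t=4/5
Earliest collision: t=4/5 between 1 and 2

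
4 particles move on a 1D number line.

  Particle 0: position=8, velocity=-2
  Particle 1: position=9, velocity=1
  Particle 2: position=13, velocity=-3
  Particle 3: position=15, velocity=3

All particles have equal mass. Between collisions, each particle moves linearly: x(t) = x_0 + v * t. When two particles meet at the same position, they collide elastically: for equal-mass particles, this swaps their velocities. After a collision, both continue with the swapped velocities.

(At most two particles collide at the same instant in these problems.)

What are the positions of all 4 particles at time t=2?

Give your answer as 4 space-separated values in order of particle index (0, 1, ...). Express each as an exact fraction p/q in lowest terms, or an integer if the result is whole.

Answer: 4 7 11 21

Derivation:
Collision at t=1: particles 1 and 2 swap velocities; positions: p0=6 p1=10 p2=10 p3=18; velocities now: v0=-2 v1=-3 v2=1 v3=3
Advance to t=2 (no further collisions before then); velocities: v0=-2 v1=-3 v2=1 v3=3; positions = 4 7 11 21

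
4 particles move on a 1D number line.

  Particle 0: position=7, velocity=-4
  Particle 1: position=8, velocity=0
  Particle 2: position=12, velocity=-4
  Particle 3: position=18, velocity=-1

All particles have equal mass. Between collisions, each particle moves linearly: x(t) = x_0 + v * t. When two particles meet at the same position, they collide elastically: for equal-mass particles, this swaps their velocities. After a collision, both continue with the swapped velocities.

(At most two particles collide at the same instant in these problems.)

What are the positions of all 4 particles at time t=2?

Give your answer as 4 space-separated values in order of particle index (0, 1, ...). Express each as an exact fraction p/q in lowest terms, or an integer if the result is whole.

Collision at t=1: particles 1 and 2 swap velocities; positions: p0=3 p1=8 p2=8 p3=17; velocities now: v0=-4 v1=-4 v2=0 v3=-1
Advance to t=2 (no further collisions before then); velocities: v0=-4 v1=-4 v2=0 v3=-1; positions = -1 4 8 16

Answer: -1 4 8 16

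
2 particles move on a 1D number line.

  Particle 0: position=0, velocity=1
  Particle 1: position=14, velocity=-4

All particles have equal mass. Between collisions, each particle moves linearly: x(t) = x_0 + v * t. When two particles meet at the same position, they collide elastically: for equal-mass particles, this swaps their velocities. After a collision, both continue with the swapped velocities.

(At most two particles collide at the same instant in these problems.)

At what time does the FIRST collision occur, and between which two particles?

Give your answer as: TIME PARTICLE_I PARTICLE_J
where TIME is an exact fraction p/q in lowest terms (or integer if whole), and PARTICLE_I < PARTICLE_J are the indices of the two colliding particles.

Answer: 14/5 0 1

Derivation:
Pair (0,1): pos 0,14 vel 1,-4 -> gap=14, closing at 5/unit, collide at t=14/5
Earliest collision: t=14/5 between 0 and 1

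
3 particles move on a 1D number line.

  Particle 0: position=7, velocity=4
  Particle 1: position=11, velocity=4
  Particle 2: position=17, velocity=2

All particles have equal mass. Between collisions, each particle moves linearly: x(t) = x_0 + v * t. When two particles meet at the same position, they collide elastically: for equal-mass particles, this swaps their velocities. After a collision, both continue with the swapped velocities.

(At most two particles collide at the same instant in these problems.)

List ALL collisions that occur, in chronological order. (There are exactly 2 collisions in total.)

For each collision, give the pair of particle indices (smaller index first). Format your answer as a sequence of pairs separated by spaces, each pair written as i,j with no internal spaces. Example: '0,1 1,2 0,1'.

Collision at t=3: particles 1 and 2 swap velocities; positions: p0=19 p1=23 p2=23; velocities now: v0=4 v1=2 v2=4
Collision at t=5: particles 0 and 1 swap velocities; positions: p0=27 p1=27 p2=31; velocities now: v0=2 v1=4 v2=4

Answer: 1,2 0,1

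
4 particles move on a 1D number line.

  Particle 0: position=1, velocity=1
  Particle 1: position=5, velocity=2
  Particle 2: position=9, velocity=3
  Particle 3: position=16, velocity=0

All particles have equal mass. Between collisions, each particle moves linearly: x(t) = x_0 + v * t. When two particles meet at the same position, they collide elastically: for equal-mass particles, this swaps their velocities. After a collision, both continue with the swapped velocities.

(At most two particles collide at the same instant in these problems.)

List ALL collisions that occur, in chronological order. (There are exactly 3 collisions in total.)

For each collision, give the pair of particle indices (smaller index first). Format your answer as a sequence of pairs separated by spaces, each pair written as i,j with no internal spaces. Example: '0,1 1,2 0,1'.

Collision at t=7/3: particles 2 and 3 swap velocities; positions: p0=10/3 p1=29/3 p2=16 p3=16; velocities now: v0=1 v1=2 v2=0 v3=3
Collision at t=11/2: particles 1 and 2 swap velocities; positions: p0=13/2 p1=16 p2=16 p3=51/2; velocities now: v0=1 v1=0 v2=2 v3=3
Collision at t=15: particles 0 and 1 swap velocities; positions: p0=16 p1=16 p2=35 p3=54; velocities now: v0=0 v1=1 v2=2 v3=3

Answer: 2,3 1,2 0,1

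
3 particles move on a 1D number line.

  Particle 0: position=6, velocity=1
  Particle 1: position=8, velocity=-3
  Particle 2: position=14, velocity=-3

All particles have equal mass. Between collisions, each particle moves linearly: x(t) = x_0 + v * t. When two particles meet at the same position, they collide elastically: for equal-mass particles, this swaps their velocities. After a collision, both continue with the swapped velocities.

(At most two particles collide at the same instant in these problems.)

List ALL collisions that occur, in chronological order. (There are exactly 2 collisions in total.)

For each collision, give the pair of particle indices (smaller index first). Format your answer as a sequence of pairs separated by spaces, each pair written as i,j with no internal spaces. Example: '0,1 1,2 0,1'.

Answer: 0,1 1,2

Derivation:
Collision at t=1/2: particles 0 and 1 swap velocities; positions: p0=13/2 p1=13/2 p2=25/2; velocities now: v0=-3 v1=1 v2=-3
Collision at t=2: particles 1 and 2 swap velocities; positions: p0=2 p1=8 p2=8; velocities now: v0=-3 v1=-3 v2=1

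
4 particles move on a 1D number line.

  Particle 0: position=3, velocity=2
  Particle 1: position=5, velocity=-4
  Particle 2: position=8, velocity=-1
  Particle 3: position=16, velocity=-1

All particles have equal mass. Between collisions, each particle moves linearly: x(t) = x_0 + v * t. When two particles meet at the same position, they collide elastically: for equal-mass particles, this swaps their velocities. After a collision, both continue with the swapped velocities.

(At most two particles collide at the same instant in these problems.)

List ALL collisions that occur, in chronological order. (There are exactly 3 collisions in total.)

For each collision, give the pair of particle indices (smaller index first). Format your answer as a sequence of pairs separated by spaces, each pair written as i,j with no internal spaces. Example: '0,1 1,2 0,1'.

Answer: 0,1 1,2 2,3

Derivation:
Collision at t=1/3: particles 0 and 1 swap velocities; positions: p0=11/3 p1=11/3 p2=23/3 p3=47/3; velocities now: v0=-4 v1=2 v2=-1 v3=-1
Collision at t=5/3: particles 1 and 2 swap velocities; positions: p0=-5/3 p1=19/3 p2=19/3 p3=43/3; velocities now: v0=-4 v1=-1 v2=2 v3=-1
Collision at t=13/3: particles 2 and 3 swap velocities; positions: p0=-37/3 p1=11/3 p2=35/3 p3=35/3; velocities now: v0=-4 v1=-1 v2=-1 v3=2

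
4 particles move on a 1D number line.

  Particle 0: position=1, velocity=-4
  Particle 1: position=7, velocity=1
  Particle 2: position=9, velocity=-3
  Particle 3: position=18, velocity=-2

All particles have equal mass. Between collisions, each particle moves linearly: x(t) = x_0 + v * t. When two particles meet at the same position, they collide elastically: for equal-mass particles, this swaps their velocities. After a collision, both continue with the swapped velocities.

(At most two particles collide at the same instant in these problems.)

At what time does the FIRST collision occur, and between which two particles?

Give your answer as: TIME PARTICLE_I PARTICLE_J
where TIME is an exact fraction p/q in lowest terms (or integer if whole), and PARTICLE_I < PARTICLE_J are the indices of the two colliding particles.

Pair (0,1): pos 1,7 vel -4,1 -> not approaching (rel speed -5 <= 0)
Pair (1,2): pos 7,9 vel 1,-3 -> gap=2, closing at 4/unit, collide at t=1/2
Pair (2,3): pos 9,18 vel -3,-2 -> not approaching (rel speed -1 <= 0)
Earliest collision: t=1/2 between 1 and 2

Answer: 1/2 1 2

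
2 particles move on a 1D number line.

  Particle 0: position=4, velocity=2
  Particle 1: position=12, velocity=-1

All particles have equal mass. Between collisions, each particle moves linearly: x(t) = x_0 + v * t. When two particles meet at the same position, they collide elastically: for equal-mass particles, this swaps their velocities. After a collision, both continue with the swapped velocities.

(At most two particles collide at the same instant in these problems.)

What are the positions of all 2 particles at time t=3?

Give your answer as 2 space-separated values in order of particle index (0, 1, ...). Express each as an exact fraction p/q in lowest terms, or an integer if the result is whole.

Answer: 9 10

Derivation:
Collision at t=8/3: particles 0 and 1 swap velocities; positions: p0=28/3 p1=28/3; velocities now: v0=-1 v1=2
Advance to t=3 (no further collisions before then); velocities: v0=-1 v1=2; positions = 9 10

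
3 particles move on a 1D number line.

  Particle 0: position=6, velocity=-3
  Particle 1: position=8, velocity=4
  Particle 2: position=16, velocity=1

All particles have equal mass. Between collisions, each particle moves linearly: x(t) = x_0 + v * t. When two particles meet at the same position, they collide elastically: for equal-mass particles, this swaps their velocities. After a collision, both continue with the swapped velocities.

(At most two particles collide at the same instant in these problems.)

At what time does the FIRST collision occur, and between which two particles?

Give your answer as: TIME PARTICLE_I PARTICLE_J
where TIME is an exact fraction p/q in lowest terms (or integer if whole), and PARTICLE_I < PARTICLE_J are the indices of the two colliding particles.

Answer: 8/3 1 2

Derivation:
Pair (0,1): pos 6,8 vel -3,4 -> not approaching (rel speed -7 <= 0)
Pair (1,2): pos 8,16 vel 4,1 -> gap=8, closing at 3/unit, collide at t=8/3
Earliest collision: t=8/3 between 1 and 2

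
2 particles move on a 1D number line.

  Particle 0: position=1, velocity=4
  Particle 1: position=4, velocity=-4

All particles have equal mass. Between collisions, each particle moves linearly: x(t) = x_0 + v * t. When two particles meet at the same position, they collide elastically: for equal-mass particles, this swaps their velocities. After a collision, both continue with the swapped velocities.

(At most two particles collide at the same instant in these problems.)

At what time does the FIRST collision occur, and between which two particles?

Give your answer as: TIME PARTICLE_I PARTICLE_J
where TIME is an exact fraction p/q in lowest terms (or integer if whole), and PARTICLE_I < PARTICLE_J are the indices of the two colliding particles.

Pair (0,1): pos 1,4 vel 4,-4 -> gap=3, closing at 8/unit, collide at t=3/8
Earliest collision: t=3/8 between 0 and 1

Answer: 3/8 0 1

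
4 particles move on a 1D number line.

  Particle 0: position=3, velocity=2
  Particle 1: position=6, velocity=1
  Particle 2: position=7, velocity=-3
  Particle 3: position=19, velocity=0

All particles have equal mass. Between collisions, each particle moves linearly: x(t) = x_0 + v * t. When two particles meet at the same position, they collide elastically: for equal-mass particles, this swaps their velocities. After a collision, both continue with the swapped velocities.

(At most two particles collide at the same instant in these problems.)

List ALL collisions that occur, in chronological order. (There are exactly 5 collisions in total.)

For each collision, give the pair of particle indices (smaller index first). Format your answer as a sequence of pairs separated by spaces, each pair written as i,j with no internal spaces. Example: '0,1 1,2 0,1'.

Collision at t=1/4: particles 1 and 2 swap velocities; positions: p0=7/2 p1=25/4 p2=25/4 p3=19; velocities now: v0=2 v1=-3 v2=1 v3=0
Collision at t=4/5: particles 0 and 1 swap velocities; positions: p0=23/5 p1=23/5 p2=34/5 p3=19; velocities now: v0=-3 v1=2 v2=1 v3=0
Collision at t=3: particles 1 and 2 swap velocities; positions: p0=-2 p1=9 p2=9 p3=19; velocities now: v0=-3 v1=1 v2=2 v3=0
Collision at t=8: particles 2 and 3 swap velocities; positions: p0=-17 p1=14 p2=19 p3=19; velocities now: v0=-3 v1=1 v2=0 v3=2
Collision at t=13: particles 1 and 2 swap velocities; positions: p0=-32 p1=19 p2=19 p3=29; velocities now: v0=-3 v1=0 v2=1 v3=2

Answer: 1,2 0,1 1,2 2,3 1,2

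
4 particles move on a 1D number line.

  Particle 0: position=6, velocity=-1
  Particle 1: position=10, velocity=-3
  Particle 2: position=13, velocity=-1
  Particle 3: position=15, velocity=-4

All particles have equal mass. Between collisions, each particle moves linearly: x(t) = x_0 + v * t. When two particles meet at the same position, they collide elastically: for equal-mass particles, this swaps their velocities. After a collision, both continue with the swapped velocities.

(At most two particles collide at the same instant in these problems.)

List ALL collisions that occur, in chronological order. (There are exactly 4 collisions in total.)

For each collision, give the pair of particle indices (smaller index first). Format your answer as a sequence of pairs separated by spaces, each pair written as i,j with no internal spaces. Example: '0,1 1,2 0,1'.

Collision at t=2/3: particles 2 and 3 swap velocities; positions: p0=16/3 p1=8 p2=37/3 p3=37/3; velocities now: v0=-1 v1=-3 v2=-4 v3=-1
Collision at t=2: particles 0 and 1 swap velocities; positions: p0=4 p1=4 p2=7 p3=11; velocities now: v0=-3 v1=-1 v2=-4 v3=-1
Collision at t=3: particles 1 and 2 swap velocities; positions: p0=1 p1=3 p2=3 p3=10; velocities now: v0=-3 v1=-4 v2=-1 v3=-1
Collision at t=5: particles 0 and 1 swap velocities; positions: p0=-5 p1=-5 p2=1 p3=8; velocities now: v0=-4 v1=-3 v2=-1 v3=-1

Answer: 2,3 0,1 1,2 0,1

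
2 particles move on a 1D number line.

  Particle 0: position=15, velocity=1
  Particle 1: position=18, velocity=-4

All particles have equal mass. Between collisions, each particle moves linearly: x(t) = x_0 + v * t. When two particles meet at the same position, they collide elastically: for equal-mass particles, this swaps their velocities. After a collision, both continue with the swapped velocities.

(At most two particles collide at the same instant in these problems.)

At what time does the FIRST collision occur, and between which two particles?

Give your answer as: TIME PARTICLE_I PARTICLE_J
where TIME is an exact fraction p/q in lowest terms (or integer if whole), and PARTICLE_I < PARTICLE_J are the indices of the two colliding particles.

Answer: 3/5 0 1

Derivation:
Pair (0,1): pos 15,18 vel 1,-4 -> gap=3, closing at 5/unit, collide at t=3/5
Earliest collision: t=3/5 between 0 and 1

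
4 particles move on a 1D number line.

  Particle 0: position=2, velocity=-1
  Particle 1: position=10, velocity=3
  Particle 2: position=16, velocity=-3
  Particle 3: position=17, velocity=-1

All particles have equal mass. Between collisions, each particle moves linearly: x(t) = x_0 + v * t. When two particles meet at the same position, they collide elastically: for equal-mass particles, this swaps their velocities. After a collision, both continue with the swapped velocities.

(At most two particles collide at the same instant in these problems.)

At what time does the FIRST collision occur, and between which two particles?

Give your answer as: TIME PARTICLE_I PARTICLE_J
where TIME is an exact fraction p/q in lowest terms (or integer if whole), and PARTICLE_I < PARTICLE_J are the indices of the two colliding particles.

Pair (0,1): pos 2,10 vel -1,3 -> not approaching (rel speed -4 <= 0)
Pair (1,2): pos 10,16 vel 3,-3 -> gap=6, closing at 6/unit, collide at t=1
Pair (2,3): pos 16,17 vel -3,-1 -> not approaching (rel speed -2 <= 0)
Earliest collision: t=1 between 1 and 2

Answer: 1 1 2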